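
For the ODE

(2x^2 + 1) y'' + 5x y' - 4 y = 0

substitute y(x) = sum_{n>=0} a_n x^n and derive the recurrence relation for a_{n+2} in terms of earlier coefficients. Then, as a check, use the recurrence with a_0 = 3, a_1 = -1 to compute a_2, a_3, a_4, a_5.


Substitute y = sum_n a_n x^n.
(1 + 2 x^2) y'' contributes (n+2)(n+1) a_{n+2} + 2 n(n-1) a_n at x^n.
5 x y'(x) contributes 5 n a_n at x^n.
-4 y(x) contributes -4 a_n at x^n.
Matching x^n: (n+2)(n+1) a_{n+2} + (2 n(n-1) + 5 n - 4) a_n = 0.
Thus a_{n+2} = (-2 n(n-1) - 5 n + 4) / ((n+1)(n+2)) * a_n.

Check with a_0 = 3, a_1 = -1 (apply the recurrence for n = 0, 1, 2, 3): a_0 = 3, a_1 = -1, a_2 = 6, a_3 = 1/6, a_4 = -5, a_5 = -23/120.

a_(n+2) = (-2 n(n-1) - 5 n + 4) / ((n+1)(n+2)) * a_n; check: a_0 = 3, a_1 = -1, a_2 = 6, a_3 = 1/6, a_4 = -5, a_5 = -23/120


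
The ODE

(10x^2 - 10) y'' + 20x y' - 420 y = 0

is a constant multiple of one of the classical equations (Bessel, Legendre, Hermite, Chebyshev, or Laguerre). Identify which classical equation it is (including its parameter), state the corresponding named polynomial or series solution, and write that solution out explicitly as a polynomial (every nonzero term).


All three coefficients share the factor -10; dividing through by -10 gives  (1 - x^2) y'' - 2x y' + 42 y = 0.
This matches the Legendre equation (1 - x^2) y'' - 2x y' + n(n+1) y = 0 (note the -2x y' term) with n(n+1) = 42, so n = 6; the polynomial solution is P_6(x).
With y = sum_k a_k x^k, matching x^k gives (k+2)(k+1) a_{k+2} = [k(k+1) - n(n+1)] a_k = (k - 6)(k + 7) a_k. The right side vanishes at k = 6, so the series with the parity of 6 terminates at degree 6.
Standard normalization (P_n(1) = 1): leading coefficient (2n)!/(2^n (n!)^2) = 479001600/(64*518400) = 231/16, so a_6 = 231/16. Work downward with a_k = (k+1)(k+2) a_{k+2} / ((k - 6)(k + 7)):
  a_4 = (5)(6)(231/16) / ((4 - 6)(4 + 7)) = (3465/8)/(-22) = -315/16
  a_2 = (3)(4)(-315/16) / ((2 - 6)(2 + 7)) = (-945/4)/(-36) = 105/16
  a_0 = (1)(2)(105/16) / ((0 - 6)(0 + 7)) = (105/8)/(-42) = -5/16
Hence P_6(x) = 231 x^6/16 - 315 x^4/16 + 105 x^2/16 - 5/16.

P_6(x); series = 231 x^6/16 - 315 x^4/16 + 105 x^2/16 - 5/16


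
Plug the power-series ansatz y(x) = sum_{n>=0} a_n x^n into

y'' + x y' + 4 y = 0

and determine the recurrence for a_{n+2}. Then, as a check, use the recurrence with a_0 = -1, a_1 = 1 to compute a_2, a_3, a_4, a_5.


Substitute y = sum_n a_n x^n.
y''(x) has coefficient (n+2)(n+1) a_{n+2} at x^n;
x y'(x) has coefficient n a_n at x^n (shift);
4 y(x) has coefficient 4 a_n at x^n.
Matching x^n: (n+2)(n+1) a_{n+2} + (n + 4) a_n = 0.
Thus a_{n+2} = (-n - 4) / ((n+1)(n+2)) * a_n.

Check with a_0 = -1, a_1 = 1 (apply the recurrence for n = 0, 1, 2, 3): a_0 = -1, a_1 = 1, a_2 = 2, a_3 = -5/6, a_4 = -1, a_5 = 7/24.

a_(n+2) = (-n - 4) / ((n+1)(n+2)) * a_n; check: a_0 = -1, a_1 = 1, a_2 = 2, a_3 = -5/6, a_4 = -1, a_5 = 7/24


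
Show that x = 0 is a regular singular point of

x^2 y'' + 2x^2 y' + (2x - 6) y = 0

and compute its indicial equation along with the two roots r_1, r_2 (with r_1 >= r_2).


Divide by x^2 to reach normal form y'' + P_1(x) y' + P_2(x) y = 0 with P_1(x) = 2 and P_2(x) = 2/x - 6/x^2.
x = 0 is a singular point because the y-coefficient 2/x - 6/x^2 has a pole at x = 0.
It is a regular singular point because x P_1(x) = p(x) = 2x and x^2 P_2(x) = q(x) = 2x - 6 are polynomials, hence analytic at x = 0.
p(0) = 0,  q(0) = -6.
Indicial equation: r(r-1) + p(0) r + q(0) = 0, i.e. r^2 + (p(0) - 1) r + q(0) = 0, i.e. r^2 - 1 r - 6 = 0.
Discriminant: (-1)^2 - 4(-6) = 25, so r = (1 ± 5)/2.
Solving: r_1 = 3, r_2 = -2.

indicial: r^2 - 1 r - 6 = 0; roots r_1 = 3, r_2 = -2


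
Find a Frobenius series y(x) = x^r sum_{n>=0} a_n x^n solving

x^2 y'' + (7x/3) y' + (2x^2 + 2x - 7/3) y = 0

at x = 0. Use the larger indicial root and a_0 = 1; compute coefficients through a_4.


Write in Frobenius form y'' + (p(x)/x) y' + (q(x)/x^2) y = 0:
  p(x) = 7/3,  q(x) = 2x^2 + 2x - 7/3.
Indicial equation: r(r-1) + (7/3) r + (-7/3) = 0 -> roots r_1 = 1, r_2 = -7/3.
Take r = r_1 = 1. Let y(x) = x^r sum_{n>=0} a_n x^n with a_0 = 1.
Substitute y = x^r sum a_n x^n and match x^{r+n}. The recurrence is
  D(n) a_n + 2 a_{n-1} + 2 a_{n-2} = 0,  where D(n) = (r+n)(r+n-1) + (7/3)(r+n) + (-7/3).
  a_n = [-2 a_{n-1} - 2 a_{n-2}] / D(n).
Since the indicial polynomial factors as (r - r_1)(r - r_2), D(n) = (r_1 + n - r_1)(r_1 + n - r_2) = n(n + 10/3).
Evaluating step by step (a_0 = 1):
  n = 1: D(1) = 1(1 + 10/3) = 13/3; numerator = -2(1) = -2; a_1 = (-2)/(13/3) = -6/13
  n = 2: D(2) = 2(2 + 10/3) = 32/3; numerator = -2(-6/13) - 2(1) = -14/13; a_2 = (-14/13)/(32/3) = -21/208
  n = 3: D(3) = 3(3 + 10/3) = 19; numerator = -2(-21/208) - 2(-6/13) = 9/8; a_3 = (9/8)/(19) = 9/152
  n = 4: D(4) = 4(4 + 10/3) = 88/3; numerator = -2(9/152) - 2(-21/208) = 165/1976; a_4 = (165/1976)/(88/3) = 45/15808

r = 1; a_0 = 1; a_1 = -6/13; a_2 = -21/208; a_3 = 9/152; a_4 = 45/15808


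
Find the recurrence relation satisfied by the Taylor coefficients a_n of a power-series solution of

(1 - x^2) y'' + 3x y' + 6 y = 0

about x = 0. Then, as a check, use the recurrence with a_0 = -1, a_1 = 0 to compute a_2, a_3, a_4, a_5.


Substitute y = sum_n a_n x^n.
(1 - 1 x^2) y'' contributes (n+2)(n+1) a_{n+2} - n(n-1) a_n at x^n.
3 x y'(x) contributes 3 n a_n at x^n.
6 y(x) contributes 6 a_n at x^n.
Matching x^n: (n+2)(n+1) a_{n+2} + (-n(n-1) + 3 n + 6) a_n = 0.
Thus a_{n+2} = (n(n-1) - 3 n - 6) / ((n+1)(n+2)) * a_n.

Check with a_0 = -1, a_1 = 0 (apply the recurrence for n = 0, 1, 2, 3): a_0 = -1, a_1 = 0, a_2 = 3, a_3 = 0, a_4 = -5/2, a_5 = 0.

a_(n+2) = (n(n-1) - 3 n - 6) / ((n+1)(n+2)) * a_n; check: a_0 = -1, a_1 = 0, a_2 = 3, a_3 = 0, a_4 = -5/2, a_5 = 0


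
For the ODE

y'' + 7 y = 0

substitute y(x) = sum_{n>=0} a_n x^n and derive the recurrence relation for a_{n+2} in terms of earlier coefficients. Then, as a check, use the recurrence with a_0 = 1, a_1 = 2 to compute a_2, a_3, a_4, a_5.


Substitute y = sum_n a_n x^n into y'' + (const) y = 0.
y''(x) = sum_{n>=0} (n+2)(n+1) a_{n+2} x^n.
The ODE becomes sum_n [(n+2)(n+1) a_{n+2} + 7 a_n] x^n = 0.
Setting each coefficient to zero gives the recurrence:
  (n+2)(n+1) a_{n+2} + 7 a_n = 0,
  a_{n+2} = -7 / ((n+1)(n+2)) a_n.

Check with a_0 = 1, a_1 = 2 (apply the recurrence for n = 0, 1, 2, 3): a_0 = 1, a_1 = 2, a_2 = -7/2, a_3 = -7/3, a_4 = 49/24, a_5 = 49/60.

a_{n+2} = -7/((n+1)(n+2)) * a_n; check: a_0 = 1, a_1 = 2, a_2 = -7/2, a_3 = -7/3, a_4 = 49/24, a_5 = 49/60


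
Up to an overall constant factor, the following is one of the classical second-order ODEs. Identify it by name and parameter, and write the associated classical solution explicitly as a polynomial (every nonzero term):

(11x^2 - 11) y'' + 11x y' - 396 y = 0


All three coefficients share the factor -11; dividing through by -11 gives  (1 - x^2) y'' - x y' + 36 y = 0.
This matches the Chebyshev equation (1 - x^2) y'' - x y' + n^2 y = 0 (note the -x y' term, not -2x y') with n^2 = 36, so n = 6; the polynomial solution is T_6(x).
With y = sum_k a_k x^k, matching x^k gives (k+2)(k+1) a_{k+2} = (k^2 - n^2) a_k = (k - 6)(k + 6) a_k. The right side vanishes at k = 6, so the series with the parity of 6 terminates at degree 6.
Standard normalization: leading coefficient of T_n is 2^(n-1), so a_6 = 2^5 = 32. Work downward with a_k = (k+1)(k+2) a_{k+2} / ((k - 6)(k + 6)):
  a_4 = (5)(6)(32) / ((4 - 6)(4 + 6)) = 960/(-20) = -48
  a_2 = (3)(4)(-48) / ((2 - 6)(2 + 6)) = -576/(-32) = 18
  a_0 = (1)(2)(18) / ((0 - 6)(0 + 6)) = 36/(-36) = -1
Hence T_6(x) = 32 x^6 - 48 x^4 + 18 x^2 - 1.

T_6(x); series = 32 x^6 - 48 x^4 + 18 x^2 - 1


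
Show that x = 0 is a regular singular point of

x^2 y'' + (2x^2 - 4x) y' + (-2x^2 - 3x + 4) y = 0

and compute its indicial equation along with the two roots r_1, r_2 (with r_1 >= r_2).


Divide by x^2 to reach normal form y'' + P_1(x) y' + P_2(x) y = 0 with P_1(x) = 2 - 4/x and P_2(x) = -2 - 3/x + 4/x^2.
x = 0 is a singular point because the y'-coefficient 2 - 4/x has a pole at x = 0 and the y-coefficient -2 - 3/x + 4/x^2 has a pole at x = 0.
It is a regular singular point because x P_1(x) = p(x) = 2x - 4 and x^2 P_2(x) = q(x) = -2x^2 - 3x + 4 are polynomials, hence analytic at x = 0.
p(0) = -4,  q(0) = 4.
Indicial equation: r(r-1) + p(0) r + q(0) = 0, i.e. r^2 + (p(0) - 1) r + q(0) = 0, i.e. r^2 - 5 r + 4 = 0.
Discriminant: (-5)^2 - 4(4) = 9, so r = (5 ± 3)/2.
Solving: r_1 = 4, r_2 = 1.

indicial: r^2 - 5 r + 4 = 0; roots r_1 = 4, r_2 = 1


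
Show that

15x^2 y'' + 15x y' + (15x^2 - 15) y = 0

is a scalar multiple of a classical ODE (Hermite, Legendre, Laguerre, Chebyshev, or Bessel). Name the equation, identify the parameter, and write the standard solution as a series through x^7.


All three coefficients share the factor 15; dividing through by 15 gives  x^2 y'' + x y' + (x^2 - 1) y = 0.
This matches the Bessel equation x^2 y'' + x y' + (x^2 - nu^2) y = 0 with nu^2 = 1, so nu = 1; the solution bounded at x = 0 is J_1(x).
Frobenius at x = 0: indicial roots ±nu; for r = nu the recurrence k(k + 2nu) c_k = -c_{k-2} gives the standard series J_nu(x) = sum_{k>=0} (-1)^k / (k! (k+nu)!) (x/2)^(2k+nu). Evaluate the first 4 terms:
  k = 0: (-1)^0 / (0! * 1! * 2^1) x^1 = 1/(1*1*2) x^1 = (1/2) x^1
  k = 1: (-1)^1 / (1! * 2! * 2^3) x^3 = -1/(1*2*8) x^3 = (-1/16) x^3
  k = 2: (-1)^2 / (2! * 3! * 2^5) x^5 = 1/(2*6*32) x^5 = (1/384) x^5
  k = 3: (-1)^3 / (3! * 4! * 2^7) x^7 = -1/(6*24*128) x^7 = (-1/18432) x^7
Hence J_1(x) = -x^7/18432 + x^5/384 - x^3/16 + x/2 + ....

J_1(x); series = -x^7/18432 + x^5/384 - x^3/16 + x/2


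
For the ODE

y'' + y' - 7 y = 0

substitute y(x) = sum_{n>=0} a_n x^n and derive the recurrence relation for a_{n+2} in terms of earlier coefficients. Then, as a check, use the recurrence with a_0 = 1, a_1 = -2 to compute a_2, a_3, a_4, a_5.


Substitute y = sum_n a_n x^n.
y''(x) has coefficient (n+2)(n+1) a_{n+2} at x^n;
y'(x) has coefficient (n+1) a_{n+1} at x^n;
-7 y(x) has coefficient -7 a_n at x^n.
Matching x^n: (n+2)(n+1) a_{n+2} + (n+1) a_{n+1} - 7 a_n = 0.
Thus a_{n+2} = [-(n+1) a_{n+1} + 7 a_n] / ((n+1)(n+2)).

Check with a_0 = 1, a_1 = -2 (apply the recurrence for n = 0, 1, 2, 3): a_0 = 1, a_1 = -2, a_2 = 9/2, a_3 = -23/6, a_4 = 43/12, a_5 = -247/120.

a_(n+2) = [-(n+1) a_(n+1) + 7 a_n] / ((n+1)(n+2)); check: a_0 = 1, a_1 = -2, a_2 = 9/2, a_3 = -23/6, a_4 = 43/12, a_5 = -247/120


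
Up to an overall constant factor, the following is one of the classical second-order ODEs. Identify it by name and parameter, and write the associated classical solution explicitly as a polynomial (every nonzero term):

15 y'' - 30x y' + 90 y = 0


All three coefficients share the factor 15; dividing through by 15 gives  y'' - 2x y' + 6 y = 0.
This matches the Hermite equation y'' - 2x y' + 2n y = 0 with 2n = 6, so n = 3; the polynomial solution is H_3(x).
With y = sum_k a_k x^k, matching x^k gives (k+2)(k+1) a_{k+2} = 2(k - n) a_k = 2(k - 3) a_k. The right side vanishes at k = 3, so the series with the parity of 3 terminates at degree 3.
Standard normalization: leading coefficient of H_n is 2^n, so a_3 = 2^3 = 8. Work downward with a_k = (k+1)(k+2) a_{k+2} / (2(k - n)):
  a_1 = (2)(3)(8) / (2(1 - 3)) = 48/(-4) = -12
Hence H_3(x) = 8 x^3 - 12 x.

H_3(x); series = 8 x^3 - 12 x


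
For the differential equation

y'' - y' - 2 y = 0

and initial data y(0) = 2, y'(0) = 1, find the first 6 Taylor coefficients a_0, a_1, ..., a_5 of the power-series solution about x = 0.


Ansatz: y(x) = sum_{n>=0} a_n x^n, so y'(x) = sum_{n>=1} n a_n x^(n-1) and y''(x) = sum_{n>=2} n(n-1) a_n x^(n-2).
Substitute into P(x) y'' + Q(x) y' + R(x) y = 0 with P(x) = 1, Q(x) = -1, R(x) = -2, and match powers of x.
Initial conditions: a_0 = 2, a_1 = 1.
Setting the coefficient of each power of x to zero and solving order by order (substituting the coefficients already found):
  x^0: 2 a_2 - a_1 - 2 a_0 = 0  ->  2 a_2 = a_1 + 2 a_0 = 5  ->  a_2 = 5/2
  x^1: 6 a_3 - 2 a_2 - 2 a_1 = 0  ->  6 a_3 = 2 a_2 + 2 a_1 = 7  ->  a_3 = 7/6
  x^2: 12 a_4 - 3 a_3 - 2 a_2 = 0  ->  12 a_4 = 3 a_3 + 2 a_2 = 17/2  ->  a_4 = 17/24
  x^3: 20 a_5 - 4 a_4 - 2 a_3 = 0  ->  20 a_5 = 4 a_4 + 2 a_3 = 31/6  ->  a_5 = 31/120
Truncated series: y(x) = 2 + x + (5/2) x^2 + (7/6) x^3 + (17/24) x^4 + (31/120) x^5 + O(x^6).

a_0 = 2; a_1 = 1; a_2 = 5/2; a_3 = 7/6; a_4 = 17/24; a_5 = 31/120


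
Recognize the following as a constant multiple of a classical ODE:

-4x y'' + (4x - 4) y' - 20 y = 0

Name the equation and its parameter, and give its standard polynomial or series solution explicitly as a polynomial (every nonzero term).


All three coefficients share the factor -4; dividing through by -4 gives  x y'' + (1 - x) y' + 5 y = 0.
This matches the Laguerre equation x y'' + (1 - x) y' + n y = 0 with n = 5; the polynomial solution is L_5(x).
With y = sum_k a_k x^k, matching x^k gives (k+1)k a_{k+1} + (k+1) a_{k+1} - k a_k + n a_k = 0, i.e. (k+1)^2 a_{k+1} = (k - n) a_k = (k - 5) a_k. The right side vanishes at k = 5, so the series terminates at degree 5.
Standard normalization L_n(0) = 1 gives a_0 = 1. Work upward with a_{k+1} = (k - 5) a_k / (k+1)^2:
  a_1 = (0 - 5)(1) / 1^2 = -5/1 = -5
  a_2 = (1 - 5)(-5) / 2^2 = 20/4 = 5
  a_3 = (2 - 5)(5) / 3^2 = -15/9 = -5/3
  a_4 = (3 - 5)(-5/3) / 4^2 = (10/3)/16 = 5/24
  a_5 = (4 - 5)(5/24) / 5^2 = (-5/24)/25 = -1/120
Hence L_5(x) = -x^5/120 + 5 x^4/24 - 5 x^3/3 + 5 x^2 - 5 x + 1.

L_5(x); series = -x^5/120 + 5 x^4/24 - 5 x^3/3 + 5 x^2 - 5 x + 1


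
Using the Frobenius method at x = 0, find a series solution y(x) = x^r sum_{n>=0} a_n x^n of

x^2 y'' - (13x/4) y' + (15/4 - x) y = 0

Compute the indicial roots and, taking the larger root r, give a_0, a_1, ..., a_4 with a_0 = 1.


Write in Frobenius form y'' + (p(x)/x) y' + (q(x)/x^2) y = 0:
  p(x) = -13/4,  q(x) = 15/4 - x.
Indicial equation: r(r-1) + (-13/4) r + (15/4) = 0 -> roots r_1 = 3, r_2 = 5/4.
Take r = r_1 = 3. Let y(x) = x^r sum_{n>=0} a_n x^n with a_0 = 1.
Substitute y = x^r sum a_n x^n and match x^{r+n}. The recurrence is
  D(n) a_n - 1 a_{n-1} = 0,  where D(n) = (r+n)(r+n-1) + (-13/4)(r+n) + (15/4).
  a_n = 1 / D(n) * a_{n-1}.
Since the indicial polynomial factors as (r - r_1)(r - r_2), D(n) = (r_1 + n - r_1)(r_1 + n - r_2) = n(n + 7/4).
Evaluating step by step (a_0 = 1):
  n = 1: D(1) = 1(1 + 7/4) = 11/4; numerator = 1(1) = 1; a_1 = (1)/(11/4) = 4/11
  n = 2: D(2) = 2(2 + 7/4) = 15/2; numerator = 1(4/11) = 4/11; a_2 = (4/11)/(15/2) = 8/165
  n = 3: D(3) = 3(3 + 7/4) = 57/4; numerator = 1(8/165) = 8/165; a_3 = (8/165)/(57/4) = 32/9405
  n = 4: D(4) = 4(4 + 7/4) = 23; numerator = 1(32/9405) = 32/9405; a_4 = (32/9405)/(23) = 32/216315

r = 3; a_0 = 1; a_1 = 4/11; a_2 = 8/165; a_3 = 32/9405; a_4 = 32/216315


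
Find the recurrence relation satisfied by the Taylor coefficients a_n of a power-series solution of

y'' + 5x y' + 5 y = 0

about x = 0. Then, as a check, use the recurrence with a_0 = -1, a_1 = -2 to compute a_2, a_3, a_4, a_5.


Substitute y = sum_n a_n x^n.
y''(x) has coefficient (n+2)(n+1) a_{n+2} at x^n;
5 x y'(x) has coefficient 5 n a_n at x^n (shift);
5 y(x) has coefficient 5 a_n at x^n.
Matching x^n: (n+2)(n+1) a_{n+2} + (5n + 5) a_n = 0.
Thus a_{n+2} = (-5n - 5) / ((n+1)(n+2)) * a_n.

Check with a_0 = -1, a_1 = -2 (apply the recurrence for n = 0, 1, 2, 3): a_0 = -1, a_1 = -2, a_2 = 5/2, a_3 = 10/3, a_4 = -25/8, a_5 = -10/3.

a_(n+2) = (-5n - 5) / ((n+1)(n+2)) * a_n; check: a_0 = -1, a_1 = -2, a_2 = 5/2, a_3 = 10/3, a_4 = -25/8, a_5 = -10/3


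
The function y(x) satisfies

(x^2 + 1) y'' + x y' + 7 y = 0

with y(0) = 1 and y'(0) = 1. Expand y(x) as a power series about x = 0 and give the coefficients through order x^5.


Ansatz: y(x) = sum_{n>=0} a_n x^n, so y'(x) = sum_{n>=1} n a_n x^(n-1) and y''(x) = sum_{n>=2} n(n-1) a_n x^(n-2).
Substitute into P(x) y'' + Q(x) y' + R(x) y = 0 with P(x) = x^2 + 1, Q(x) = x, R(x) = 7, and match powers of x.
Initial conditions: a_0 = 1, a_1 = 1.
Setting the coefficient of each power of x to zero and solving order by order (substituting the coefficients already found):
  x^0: 2 a_2 + 7 a_0 = 0  ->  2 a_2 = -7 a_0 = -7  ->  a_2 = -7/2
  x^1: 6 a_3 + 8 a_1 = 0  ->  6 a_3 = -8 a_1 = -8  ->  a_3 = -4/3
  x^2: 12 a_4 + 11 a_2 = 0  ->  12 a_4 = -11 a_2 = 77/2  ->  a_4 = 77/24
  x^3: 20 a_5 + 16 a_3 = 0  ->  20 a_5 = -16 a_3 = 64/3  ->  a_5 = 16/15
Truncated series: y(x) = 1 + x - (7/2) x^2 - (4/3) x^3 + (77/24) x^4 + (16/15) x^5 + O(x^6).

a_0 = 1; a_1 = 1; a_2 = -7/2; a_3 = -4/3; a_4 = 77/24; a_5 = 16/15


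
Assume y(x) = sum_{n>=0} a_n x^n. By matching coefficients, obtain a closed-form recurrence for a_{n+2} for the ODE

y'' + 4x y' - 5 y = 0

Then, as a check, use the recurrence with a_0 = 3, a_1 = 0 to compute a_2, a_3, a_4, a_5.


Substitute y = sum_n a_n x^n.
y''(x) has coefficient (n+2)(n+1) a_{n+2} at x^n;
4 x y'(x) has coefficient 4 n a_n at x^n (shift);
-5 y(x) has coefficient -5 a_n at x^n.
Matching x^n: (n+2)(n+1) a_{n+2} + (4n - 5) a_n = 0.
Thus a_{n+2} = (-4n + 5) / ((n+1)(n+2)) * a_n.

Check with a_0 = 3, a_1 = 0 (apply the recurrence for n = 0, 1, 2, 3): a_0 = 3, a_1 = 0, a_2 = 15/2, a_3 = 0, a_4 = -15/8, a_5 = 0.

a_(n+2) = (-4n + 5) / ((n+1)(n+2)) * a_n; check: a_0 = 3, a_1 = 0, a_2 = 15/2, a_3 = 0, a_4 = -15/8, a_5 = 0


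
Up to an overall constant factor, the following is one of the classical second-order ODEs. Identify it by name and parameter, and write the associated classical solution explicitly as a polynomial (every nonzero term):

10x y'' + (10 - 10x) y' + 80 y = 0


All three coefficients share the factor 10; dividing through by 10 gives  x y'' + (1 - x) y' + 8 y = 0.
This matches the Laguerre equation x y'' + (1 - x) y' + n y = 0 with n = 8; the polynomial solution is L_8(x).
With y = sum_k a_k x^k, matching x^k gives (k+1)k a_{k+1} + (k+1) a_{k+1} - k a_k + n a_k = 0, i.e. (k+1)^2 a_{k+1} = (k - n) a_k = (k - 8) a_k. The right side vanishes at k = 8, so the series terminates at degree 8.
Standard normalization L_n(0) = 1 gives a_0 = 1. Work upward with a_{k+1} = (k - 8) a_k / (k+1)^2:
  a_1 = (0 - 8)(1) / 1^2 = -8/1 = -8
  a_2 = (1 - 8)(-8) / 2^2 = 56/4 = 14
  a_3 = (2 - 8)(14) / 3^2 = -84/9 = -28/3
  a_4 = (3 - 8)(-28/3) / 4^2 = (140/3)/16 = 35/12
  a_5 = (4 - 8)(35/12) / 5^2 = (-35/3)/25 = -7/15
  a_6 = (5 - 8)(-7/15) / 6^2 = (7/5)/36 = 7/180
  a_7 = (6 - 8)(7/180) / 7^2 = (-7/90)/49 = -1/630
  a_8 = (7 - 8)(-1/630) / 8^2 = (1/630)/64 = 1/40320
Hence L_8(x) = x^8/40320 - x^7/630 + 7 x^6/180 - 7 x^5/15 + 35 x^4/12 - 28 x^3/3 + 14 x^2 - 8 x + 1.

L_8(x); series = x^8/40320 - x^7/630 + 7 x^6/180 - 7 x^5/15 + 35 x^4/12 - 28 x^3/3 + 14 x^2 - 8 x + 1


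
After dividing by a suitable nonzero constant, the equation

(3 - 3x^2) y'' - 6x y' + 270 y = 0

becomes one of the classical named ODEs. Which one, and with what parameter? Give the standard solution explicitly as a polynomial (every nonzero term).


All three coefficients share the factor 3; dividing through by 3 gives  (1 - x^2) y'' - 2x y' + 90 y = 0.
This matches the Legendre equation (1 - x^2) y'' - 2x y' + n(n+1) y = 0 (note the -2x y' term) with n(n+1) = 90, so n = 9; the polynomial solution is P_9(x).
With y = sum_k a_k x^k, matching x^k gives (k+2)(k+1) a_{k+2} = [k(k+1) - n(n+1)] a_k = (k - 9)(k + 10) a_k. The right side vanishes at k = 9, so the series with the parity of 9 terminates at degree 9.
Standard normalization (P_n(1) = 1): leading coefficient (2n)!/(2^n (n!)^2) = 6402373705728000/(512*131681894400) = 12155/128, so a_9 = 12155/128. Work downward with a_k = (k+1)(k+2) a_{k+2} / ((k - 9)(k + 10)):
  a_7 = (8)(9)(12155/128) / ((7 - 9)(7 + 10)) = (109395/16)/(-34) = -6435/32
  a_5 = (6)(7)(-6435/32) / ((5 - 9)(5 + 10)) = (-135135/16)/(-60) = 9009/64
  a_3 = (4)(5)(9009/64) / ((3 - 9)(3 + 10)) = (45045/16)/(-78) = -1155/32
  a_1 = (2)(3)(-1155/32) / ((1 - 9)(1 + 10)) = (-3465/16)/(-88) = 315/128
Hence P_9(x) = 12155 x^9/128 - 6435 x^7/32 + 9009 x^5/64 - 1155 x^3/32 + 315 x/128.

P_9(x); series = 12155 x^9/128 - 6435 x^7/32 + 9009 x^5/64 - 1155 x^3/32 + 315 x/128


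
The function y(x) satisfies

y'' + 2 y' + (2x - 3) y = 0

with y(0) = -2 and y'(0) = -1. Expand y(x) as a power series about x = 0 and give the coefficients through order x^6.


Ansatz: y(x) = sum_{n>=0} a_n x^n, so y'(x) = sum_{n>=1} n a_n x^(n-1) and y''(x) = sum_{n>=2} n(n-1) a_n x^(n-2).
Substitute into P(x) y'' + Q(x) y' + R(x) y = 0 with P(x) = 1, Q(x) = 2, R(x) = 2x - 3, and match powers of x.
Initial conditions: a_0 = -2, a_1 = -1.
Setting the coefficient of each power of x to zero and solving order by order (substituting the coefficients already found):
  x^0: 2 a_2 + 2 a_1 - 3 a_0 = 0  ->  2 a_2 = -2 a_1 + 3 a_0 = -4  ->  a_2 = -2
  x^1: 6 a_3 + 4 a_2 - 3 a_1 + 2 a_0 = 0  ->  6 a_3 = -4 a_2 + 3 a_1 - 2 a_0 = 9  ->  a_3 = 3/2
  x^2: 12 a_4 + 6 a_3 - 3 a_2 + 2 a_1 = 0  ->  12 a_4 = -6 a_3 + 3 a_2 - 2 a_1 = -13  ->  a_4 = -13/12
  x^3: 20 a_5 + 8 a_4 - 3 a_3 + 2 a_2 = 0  ->  20 a_5 = -8 a_4 + 3 a_3 - 2 a_2 = 103/6  ->  a_5 = 103/120
  x^4: 30 a_6 + 10 a_5 - 3 a_4 + 2 a_3 = 0  ->  30 a_6 = -10 a_5 + 3 a_4 - 2 a_3 = -89/6  ->  a_6 = -89/180
Truncated series: y(x) = -2 - x - 2 x^2 + (3/2) x^3 - (13/12) x^4 + (103/120) x^5 - (89/180) x^6 + O(x^7).

a_0 = -2; a_1 = -1; a_2 = -2; a_3 = 3/2; a_4 = -13/12; a_5 = 103/120; a_6 = -89/180


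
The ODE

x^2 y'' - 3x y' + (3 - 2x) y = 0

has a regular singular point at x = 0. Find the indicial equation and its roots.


Divide by x^2 to reach normal form y'' + P_1(x) y' + P_2(x) y = 0 with P_1(x) = -3/x and P_2(x) = -2/x + 3/x^2.
x = 0 is a singular point because the y'-coefficient -3/x has a pole at x = 0 and the y-coefficient -2/x + 3/x^2 has a pole at x = 0.
It is a regular singular point because x P_1(x) = p(x) = -3 and x^2 P_2(x) = q(x) = 3 - 2x are polynomials, hence analytic at x = 0.
p(0) = -3,  q(0) = 3.
Indicial equation: r(r-1) + p(0) r + q(0) = 0, i.e. r^2 + (p(0) - 1) r + q(0) = 0, i.e. r^2 - 4 r + 3 = 0.
Discriminant: (-4)^2 - 4(3) = 4, so r = (4 ± 2)/2.
Solving: r_1 = 3, r_2 = 1.

indicial: r^2 - 4 r + 3 = 0; roots r_1 = 3, r_2 = 1


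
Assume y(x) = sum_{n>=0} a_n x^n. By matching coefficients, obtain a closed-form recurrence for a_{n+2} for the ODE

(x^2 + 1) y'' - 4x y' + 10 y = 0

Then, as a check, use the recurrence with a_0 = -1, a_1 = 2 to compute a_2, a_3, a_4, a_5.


Substitute y = sum_n a_n x^n.
(1 + 1 x^2) y'' contributes (n+2)(n+1) a_{n+2} + n(n-1) a_n at x^n.
-4 x y'(x) contributes -4 n a_n at x^n.
10 y(x) contributes 10 a_n at x^n.
Matching x^n: (n+2)(n+1) a_{n+2} + (n(n-1) - 4 n + 10) a_n = 0.
Thus a_{n+2} = (-n(n-1) + 4 n - 10) / ((n+1)(n+2)) * a_n.

Check with a_0 = -1, a_1 = 2 (apply the recurrence for n = 0, 1, 2, 3): a_0 = -1, a_1 = 2, a_2 = 5, a_3 = -2, a_4 = -5/3, a_5 = 2/5.

a_(n+2) = (-n(n-1) + 4 n - 10) / ((n+1)(n+2)) * a_n; check: a_0 = -1, a_1 = 2, a_2 = 5, a_3 = -2, a_4 = -5/3, a_5 = 2/5


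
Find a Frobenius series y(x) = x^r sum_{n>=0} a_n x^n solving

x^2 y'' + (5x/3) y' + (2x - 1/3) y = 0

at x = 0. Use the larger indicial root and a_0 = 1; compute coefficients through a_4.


Write in Frobenius form y'' + (p(x)/x) y' + (q(x)/x^2) y = 0:
  p(x) = 5/3,  q(x) = 2x - 1/3.
Indicial equation: r(r-1) + (5/3) r + (-1/3) = 0 -> roots r_1 = 1/3, r_2 = -1.
Take r = r_1 = 1/3. Let y(x) = x^r sum_{n>=0} a_n x^n with a_0 = 1.
Substitute y = x^r sum a_n x^n and match x^{r+n}. The recurrence is
  D(n) a_n + 2 a_{n-1} = 0,  where D(n) = (r+n)(r+n-1) + (5/3)(r+n) + (-1/3).
  a_n = -2 / D(n) * a_{n-1}.
Since the indicial polynomial factors as (r - r_1)(r - r_2), D(n) = (r_1 + n - r_1)(r_1 + n - r_2) = n(n + 4/3).
Evaluating step by step (a_0 = 1):
  n = 1: D(1) = 1(1 + 4/3) = 7/3; numerator = -2(1) = -2; a_1 = (-2)/(7/3) = -6/7
  n = 2: D(2) = 2(2 + 4/3) = 20/3; numerator = -2(-6/7) = 12/7; a_2 = (12/7)/(20/3) = 9/35
  n = 3: D(3) = 3(3 + 4/3) = 13; numerator = -2(9/35) = -18/35; a_3 = (-18/35)/(13) = -18/455
  n = 4: D(4) = 4(4 + 4/3) = 64/3; numerator = -2(-18/455) = 36/455; a_4 = (36/455)/(64/3) = 27/7280

r = 1/3; a_0 = 1; a_1 = -6/7; a_2 = 9/35; a_3 = -18/455; a_4 = 27/7280


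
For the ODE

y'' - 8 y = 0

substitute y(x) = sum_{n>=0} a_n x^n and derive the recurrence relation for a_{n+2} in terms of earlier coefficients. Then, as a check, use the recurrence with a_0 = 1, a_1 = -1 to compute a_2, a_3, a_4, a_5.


Substitute y = sum_n a_n x^n into y'' + (const) y = 0.
y''(x) = sum_{n>=0} (n+2)(n+1) a_{n+2} x^n.
The ODE becomes sum_n [(n+2)(n+1) a_{n+2} - 8 a_n] x^n = 0.
Setting each coefficient to zero gives the recurrence:
  (n+2)(n+1) a_{n+2} - 8 a_n = 0,
  a_{n+2} = 8 / ((n+1)(n+2)) a_n.

Check with a_0 = 1, a_1 = -1 (apply the recurrence for n = 0, 1, 2, 3): a_0 = 1, a_1 = -1, a_2 = 4, a_3 = -4/3, a_4 = 8/3, a_5 = -8/15.

a_{n+2} = 8/((n+1)(n+2)) * a_n; check: a_0 = 1, a_1 = -1, a_2 = 4, a_3 = -4/3, a_4 = 8/3, a_5 = -8/15


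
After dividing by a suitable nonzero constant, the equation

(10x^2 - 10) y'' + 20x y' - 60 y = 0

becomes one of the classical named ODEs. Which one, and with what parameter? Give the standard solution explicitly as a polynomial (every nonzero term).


All three coefficients share the factor -10; dividing through by -10 gives  (1 - x^2) y'' - 2x y' + 6 y = 0.
This matches the Legendre equation (1 - x^2) y'' - 2x y' + n(n+1) y = 0 (note the -2x y' term) with n(n+1) = 6, so n = 2; the polynomial solution is P_2(x).
With y = sum_k a_k x^k, matching x^k gives (k+2)(k+1) a_{k+2} = [k(k+1) - n(n+1)] a_k = (k - 2)(k + 3) a_k. The right side vanishes at k = 2, so the series with the parity of 2 terminates at degree 2.
Standard normalization (P_n(1) = 1): leading coefficient (2n)!/(2^n (n!)^2) = 24/(4*4) = 3/2, so a_2 = 3/2. Work downward with a_k = (k+1)(k+2) a_{k+2} / ((k - 2)(k + 3)):
  a_0 = (1)(2)(3/2) / ((0 - 2)(0 + 3)) = 3/(-6) = -1/2
Hence P_2(x) = 3 x^2/2 - 1/2.

P_2(x); series = 3 x^2/2 - 1/2


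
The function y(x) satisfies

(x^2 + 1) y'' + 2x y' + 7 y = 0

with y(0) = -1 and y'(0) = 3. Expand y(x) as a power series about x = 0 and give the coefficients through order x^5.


Ansatz: y(x) = sum_{n>=0} a_n x^n, so y'(x) = sum_{n>=1} n a_n x^(n-1) and y''(x) = sum_{n>=2} n(n-1) a_n x^(n-2).
Substitute into P(x) y'' + Q(x) y' + R(x) y = 0 with P(x) = x^2 + 1, Q(x) = 2x, R(x) = 7, and match powers of x.
Initial conditions: a_0 = -1, a_1 = 3.
Setting the coefficient of each power of x to zero and solving order by order (substituting the coefficients already found):
  x^0: 2 a_2 + 7 a_0 = 0  ->  2 a_2 = -7 a_0 = 7  ->  a_2 = 7/2
  x^1: 6 a_3 + 9 a_1 = 0  ->  6 a_3 = -9 a_1 = -27  ->  a_3 = -9/2
  x^2: 12 a_4 + 13 a_2 = 0  ->  12 a_4 = -13 a_2 = -91/2  ->  a_4 = -91/24
  x^3: 20 a_5 + 19 a_3 = 0  ->  20 a_5 = -19 a_3 = 171/2  ->  a_5 = 171/40
Truncated series: y(x) = -1 + 3 x + (7/2) x^2 - (9/2) x^3 - (91/24) x^4 + (171/40) x^5 + O(x^6).

a_0 = -1; a_1 = 3; a_2 = 7/2; a_3 = -9/2; a_4 = -91/24; a_5 = 171/40


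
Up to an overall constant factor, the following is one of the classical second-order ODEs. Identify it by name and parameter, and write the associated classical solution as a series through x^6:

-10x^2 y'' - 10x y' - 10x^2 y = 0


All three coefficients share the factor -10; dividing through by -10 gives  x^2 y'' + x y' + x^2 y = 0.
This matches the Bessel equation x^2 y'' + x y' + (x^2 - nu^2) y = 0 with nu^2 = 0, so nu = 0; the solution bounded at x = 0 is J_0(x).
Frobenius at x = 0: indicial roots ±nu; for r = nu the recurrence k(k + 2nu) c_k = -c_{k-2} gives the standard series J_nu(x) = sum_{k>=0} (-1)^k / (k! (k+nu)!) (x/2)^(2k+nu). Evaluate the first 4 terms:
  k = 0: (-1)^0 / (0! * 0! * 2^0) x^0 = 1/(1*1*1) x^0 = (1) x^0
  k = 1: (-1)^1 / (1! * 1! * 2^2) x^2 = -1/(1*1*4) x^2 = (-1/4) x^2
  k = 2: (-1)^2 / (2! * 2! * 2^4) x^4 = 1/(2*2*16) x^4 = (1/64) x^4
  k = 3: (-1)^3 / (3! * 3! * 2^6) x^6 = -1/(6*6*64) x^6 = (-1/2304) x^6
Hence J_0(x) = -x^6/2304 + x^4/64 - x^2/4 + 1 + ....

J_0(x); series = -x^6/2304 + x^4/64 - x^2/4 + 1


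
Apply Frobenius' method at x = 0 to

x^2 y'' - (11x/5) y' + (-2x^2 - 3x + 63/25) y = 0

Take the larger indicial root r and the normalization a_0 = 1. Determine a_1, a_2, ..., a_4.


Write in Frobenius form y'' + (p(x)/x) y' + (q(x)/x^2) y = 0:
  p(x) = -11/5,  q(x) = -2x^2 - 3x + 63/25.
Indicial equation: r(r-1) + (-11/5) r + (63/25) = 0 -> roots r_1 = 9/5, r_2 = 7/5.
Take r = r_1 = 9/5. Let y(x) = x^r sum_{n>=0} a_n x^n with a_0 = 1.
Substitute y = x^r sum a_n x^n and match x^{r+n}. The recurrence is
  D(n) a_n - 3 a_{n-1} - 2 a_{n-2} = 0,  where D(n) = (r+n)(r+n-1) + (-11/5)(r+n) + (63/25).
  a_n = [3 a_{n-1} + 2 a_{n-2}] / D(n).
Since the indicial polynomial factors as (r - r_1)(r - r_2), D(n) = (r_1 + n - r_1)(r_1 + n - r_2) = n(n + 2/5).
Evaluating step by step (a_0 = 1):
  n = 1: D(1) = 1(1 + 2/5) = 7/5; numerator = 3(1) = 3; a_1 = (3)/(7/5) = 15/7
  n = 2: D(2) = 2(2 + 2/5) = 24/5; numerator = 3(15/7) + 2(1) = 59/7; a_2 = (59/7)/(24/5) = 295/168
  n = 3: D(3) = 3(3 + 2/5) = 51/5; numerator = 3(295/168) + 2(15/7) = 535/56; a_3 = (535/56)/(51/5) = 2675/2856
  n = 4: D(4) = 4(4 + 2/5) = 88/5; numerator = 3(2675/2856) + 2(295/168) = 18055/2856; a_4 = (18055/2856)/(88/5) = 90275/251328

r = 9/5; a_0 = 1; a_1 = 15/7; a_2 = 295/168; a_3 = 2675/2856; a_4 = 90275/251328


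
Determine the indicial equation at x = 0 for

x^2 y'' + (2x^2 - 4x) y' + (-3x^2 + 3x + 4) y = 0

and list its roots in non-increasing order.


Divide by x^2 to reach normal form y'' + P_1(x) y' + P_2(x) y = 0 with P_1(x) = 2 - 4/x and P_2(x) = -3 + 3/x + 4/x^2.
x = 0 is a singular point because the y'-coefficient 2 - 4/x has a pole at x = 0 and the y-coefficient -3 + 3/x + 4/x^2 has a pole at x = 0.
It is a regular singular point because x P_1(x) = p(x) = 2x - 4 and x^2 P_2(x) = q(x) = -3x^2 + 3x + 4 are polynomials, hence analytic at x = 0.
p(0) = -4,  q(0) = 4.
Indicial equation: r(r-1) + p(0) r + q(0) = 0, i.e. r^2 + (p(0) - 1) r + q(0) = 0, i.e. r^2 - 5 r + 4 = 0.
Discriminant: (-5)^2 - 4(4) = 9, so r = (5 ± 3)/2.
Solving: r_1 = 4, r_2 = 1.

indicial: r^2 - 5 r + 4 = 0; roots r_1 = 4, r_2 = 1


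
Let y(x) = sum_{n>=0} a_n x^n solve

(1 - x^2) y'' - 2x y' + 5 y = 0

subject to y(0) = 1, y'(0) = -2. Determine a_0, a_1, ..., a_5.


Ansatz: y(x) = sum_{n>=0} a_n x^n, so y'(x) = sum_{n>=1} n a_n x^(n-1) and y''(x) = sum_{n>=2} n(n-1) a_n x^(n-2).
Substitute into P(x) y'' + Q(x) y' + R(x) y = 0 with P(x) = 1 - x^2, Q(x) = -2x, R(x) = 5, and match powers of x.
Initial conditions: a_0 = 1, a_1 = -2.
Setting the coefficient of each power of x to zero and solving order by order (substituting the coefficients already found):
  x^0: 2 a_2 + 5 a_0 = 0  ->  2 a_2 = -5 a_0 = -5  ->  a_2 = -5/2
  x^1: 6 a_3 + 3 a_1 = 0  ->  6 a_3 = -3 a_1 = 6  ->  a_3 = 1
  x^2: 12 a_4 - a_2 = 0  ->  12 a_4 = a_2 = -5/2  ->  a_4 = -5/24
  x^3: 20 a_5 - 7 a_3 = 0  ->  20 a_5 = 7 a_3 = 7  ->  a_5 = 7/20
Truncated series: y(x) = 1 - 2 x - (5/2) x^2 + x^3 - (5/24) x^4 + (7/20) x^5 + O(x^6).

a_0 = 1; a_1 = -2; a_2 = -5/2; a_3 = 1; a_4 = -5/24; a_5 = 7/20


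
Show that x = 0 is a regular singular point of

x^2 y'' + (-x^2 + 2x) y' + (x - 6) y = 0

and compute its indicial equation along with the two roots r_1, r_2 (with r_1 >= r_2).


Divide by x^2 to reach normal form y'' + P_1(x) y' + P_2(x) y = 0 with P_1(x) = -1 + 2/x and P_2(x) = 1/x - 6/x^2.
x = 0 is a singular point because the y'-coefficient -1 + 2/x has a pole at x = 0 and the y-coefficient 1/x - 6/x^2 has a pole at x = 0.
It is a regular singular point because x P_1(x) = p(x) = 2 - x and x^2 P_2(x) = q(x) = x - 6 are polynomials, hence analytic at x = 0.
p(0) = 2,  q(0) = -6.
Indicial equation: r(r-1) + p(0) r + q(0) = 0, i.e. r^2 + (p(0) - 1) r + q(0) = 0, i.e. r^2 + 1 r - 6 = 0.
Discriminant: (1)^2 - 4(-6) = 25, so r = (-1 ± 5)/2.
Solving: r_1 = 2, r_2 = -3.

indicial: r^2 + 1 r - 6 = 0; roots r_1 = 2, r_2 = -3


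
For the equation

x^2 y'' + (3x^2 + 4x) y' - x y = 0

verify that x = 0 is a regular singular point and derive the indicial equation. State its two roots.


Divide by x^2 to reach normal form y'' + P_1(x) y' + P_2(x) y = 0 with P_1(x) = 3 + 4/x and P_2(x) = -1/x.
x = 0 is a singular point because the y'-coefficient 3 + 4/x has a pole at x = 0 and the y-coefficient -1/x has a pole at x = 0.
It is a regular singular point because x P_1(x) = p(x) = 3x + 4 and x^2 P_2(x) = q(x) = -x are polynomials, hence analytic at x = 0.
p(0) = 4,  q(0) = 0.
Indicial equation: r(r-1) + p(0) r + q(0) = 0, i.e. r^2 + (p(0) - 1) r + q(0) = 0, i.e. r^2 + 3 r = 0.
Discriminant: (3)^2 - 4(0) = 9, so r = (-3 ± 3)/2.
Solving: r_1 = 0, r_2 = -3.

indicial: r^2 + 3 r = 0; roots r_1 = 0, r_2 = -3


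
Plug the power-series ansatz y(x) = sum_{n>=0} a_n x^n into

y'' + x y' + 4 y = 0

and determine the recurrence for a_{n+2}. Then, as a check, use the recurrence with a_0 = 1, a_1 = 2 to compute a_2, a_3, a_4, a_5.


Substitute y = sum_n a_n x^n.
y''(x) has coefficient (n+2)(n+1) a_{n+2} at x^n;
x y'(x) has coefficient n a_n at x^n (shift);
4 y(x) has coefficient 4 a_n at x^n.
Matching x^n: (n+2)(n+1) a_{n+2} + (n + 4) a_n = 0.
Thus a_{n+2} = (-n - 4) / ((n+1)(n+2)) * a_n.

Check with a_0 = 1, a_1 = 2 (apply the recurrence for n = 0, 1, 2, 3): a_0 = 1, a_1 = 2, a_2 = -2, a_3 = -5/3, a_4 = 1, a_5 = 7/12.

a_(n+2) = (-n - 4) / ((n+1)(n+2)) * a_n; check: a_0 = 1, a_1 = 2, a_2 = -2, a_3 = -5/3, a_4 = 1, a_5 = 7/12


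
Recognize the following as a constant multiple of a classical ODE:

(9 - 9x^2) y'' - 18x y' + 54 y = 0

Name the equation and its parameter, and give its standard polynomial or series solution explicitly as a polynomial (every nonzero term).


All three coefficients share the factor 9; dividing through by 9 gives  (1 - x^2) y'' - 2x y' + 6 y = 0.
This matches the Legendre equation (1 - x^2) y'' - 2x y' + n(n+1) y = 0 (note the -2x y' term) with n(n+1) = 6, so n = 2; the polynomial solution is P_2(x).
With y = sum_k a_k x^k, matching x^k gives (k+2)(k+1) a_{k+2} = [k(k+1) - n(n+1)] a_k = (k - 2)(k + 3) a_k. The right side vanishes at k = 2, so the series with the parity of 2 terminates at degree 2.
Standard normalization (P_n(1) = 1): leading coefficient (2n)!/(2^n (n!)^2) = 24/(4*4) = 3/2, so a_2 = 3/2. Work downward with a_k = (k+1)(k+2) a_{k+2} / ((k - 2)(k + 3)):
  a_0 = (1)(2)(3/2) / ((0 - 2)(0 + 3)) = 3/(-6) = -1/2
Hence P_2(x) = 3 x^2/2 - 1/2.

P_2(x); series = 3 x^2/2 - 1/2


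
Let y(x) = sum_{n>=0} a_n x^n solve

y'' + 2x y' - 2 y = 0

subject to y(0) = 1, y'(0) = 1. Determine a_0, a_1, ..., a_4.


Ansatz: y(x) = sum_{n>=0} a_n x^n, so y'(x) = sum_{n>=1} n a_n x^(n-1) and y''(x) = sum_{n>=2} n(n-1) a_n x^(n-2).
Substitute into P(x) y'' + Q(x) y' + R(x) y = 0 with P(x) = 1, Q(x) = 2x, R(x) = -2, and match powers of x.
Initial conditions: a_0 = 1, a_1 = 1.
Setting the coefficient of each power of x to zero and solving order by order (substituting the coefficients already found):
  x^0: 2 a_2 - 2 a_0 = 0  ->  2 a_2 = 2 a_0 = 2  ->  a_2 = 1
  x^1: 6 a_3 = 0  ->  a_3 = 0
  x^2: 12 a_4 + 2 a_2 = 0  ->  12 a_4 = -2 a_2 = -2  ->  a_4 = -1/6
Truncated series: y(x) = 1 + x + x^2 - (1/6) x^4 + O(x^5).

a_0 = 1; a_1 = 1; a_2 = 1; a_3 = 0; a_4 = -1/6


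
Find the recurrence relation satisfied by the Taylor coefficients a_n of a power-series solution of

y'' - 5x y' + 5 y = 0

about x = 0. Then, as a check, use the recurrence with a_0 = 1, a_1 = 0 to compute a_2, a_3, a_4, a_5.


Substitute y = sum_n a_n x^n.
y''(x) has coefficient (n+2)(n+1) a_{n+2} at x^n;
-5 x y'(x) has coefficient -5 n a_n at x^n (shift);
5 y(x) has coefficient 5 a_n at x^n.
Matching x^n: (n+2)(n+1) a_{n+2} + (-5n + 5) a_n = 0.
Thus a_{n+2} = (5n - 5) / ((n+1)(n+2)) * a_n.

Check with a_0 = 1, a_1 = 0 (apply the recurrence for n = 0, 1, 2, 3): a_0 = 1, a_1 = 0, a_2 = -5/2, a_3 = 0, a_4 = -25/24, a_5 = 0.

a_(n+2) = (5n - 5) / ((n+1)(n+2)) * a_n; check: a_0 = 1, a_1 = 0, a_2 = -5/2, a_3 = 0, a_4 = -25/24, a_5 = 0


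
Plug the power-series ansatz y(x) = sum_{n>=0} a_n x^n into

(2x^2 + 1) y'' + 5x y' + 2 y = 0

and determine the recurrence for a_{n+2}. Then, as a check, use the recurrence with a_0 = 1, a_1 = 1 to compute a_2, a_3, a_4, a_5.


Substitute y = sum_n a_n x^n.
(1 + 2 x^2) y'' contributes (n+2)(n+1) a_{n+2} + 2 n(n-1) a_n at x^n.
5 x y'(x) contributes 5 n a_n at x^n.
2 y(x) contributes 2 a_n at x^n.
Matching x^n: (n+2)(n+1) a_{n+2} + (2 n(n-1) + 5 n + 2) a_n = 0.
Thus a_{n+2} = (-2 n(n-1) - 5 n - 2) / ((n+1)(n+2)) * a_n.

Check with a_0 = 1, a_1 = 1 (apply the recurrence for n = 0, 1, 2, 3): a_0 = 1, a_1 = 1, a_2 = -1, a_3 = -7/6, a_4 = 4/3, a_5 = 203/120.

a_(n+2) = (-2 n(n-1) - 5 n - 2) / ((n+1)(n+2)) * a_n; check: a_0 = 1, a_1 = 1, a_2 = -1, a_3 = -7/6, a_4 = 4/3, a_5 = 203/120


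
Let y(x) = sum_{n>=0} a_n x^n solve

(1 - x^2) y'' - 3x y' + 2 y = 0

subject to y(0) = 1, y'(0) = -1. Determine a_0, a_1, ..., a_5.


Ansatz: y(x) = sum_{n>=0} a_n x^n, so y'(x) = sum_{n>=1} n a_n x^(n-1) and y''(x) = sum_{n>=2} n(n-1) a_n x^(n-2).
Substitute into P(x) y'' + Q(x) y' + R(x) y = 0 with P(x) = 1 - x^2, Q(x) = -3x, R(x) = 2, and match powers of x.
Initial conditions: a_0 = 1, a_1 = -1.
Setting the coefficient of each power of x to zero and solving order by order (substituting the coefficients already found):
  x^0: 2 a_2 + 2 a_0 = 0  ->  2 a_2 = -2 a_0 = -2  ->  a_2 = -1
  x^1: 6 a_3 - a_1 = 0  ->  6 a_3 = a_1 = -1  ->  a_3 = -1/6
  x^2: 12 a_4 - 6 a_2 = 0  ->  12 a_4 = 6 a_2 = -6  ->  a_4 = -1/2
  x^3: 20 a_5 - 13 a_3 = 0  ->  20 a_5 = 13 a_3 = -13/6  ->  a_5 = -13/120
Truncated series: y(x) = 1 - x - x^2 - (1/6) x^3 - (1/2) x^4 - (13/120) x^5 + O(x^6).

a_0 = 1; a_1 = -1; a_2 = -1; a_3 = -1/6; a_4 = -1/2; a_5 = -13/120


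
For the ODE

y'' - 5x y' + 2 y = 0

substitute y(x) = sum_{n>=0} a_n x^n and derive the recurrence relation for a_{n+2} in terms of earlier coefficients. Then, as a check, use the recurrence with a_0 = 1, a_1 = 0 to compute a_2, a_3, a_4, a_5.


Substitute y = sum_n a_n x^n.
y''(x) has coefficient (n+2)(n+1) a_{n+2} at x^n;
-5 x y'(x) has coefficient -5 n a_n at x^n (shift);
2 y(x) has coefficient 2 a_n at x^n.
Matching x^n: (n+2)(n+1) a_{n+2} + (-5n + 2) a_n = 0.
Thus a_{n+2} = (5n - 2) / ((n+1)(n+2)) * a_n.

Check with a_0 = 1, a_1 = 0 (apply the recurrence for n = 0, 1, 2, 3): a_0 = 1, a_1 = 0, a_2 = -1, a_3 = 0, a_4 = -2/3, a_5 = 0.

a_(n+2) = (5n - 2) / ((n+1)(n+2)) * a_n; check: a_0 = 1, a_1 = 0, a_2 = -1, a_3 = 0, a_4 = -2/3, a_5 = 0


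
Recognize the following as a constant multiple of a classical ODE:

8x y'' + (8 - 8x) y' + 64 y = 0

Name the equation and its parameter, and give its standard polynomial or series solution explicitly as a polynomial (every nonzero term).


All three coefficients share the factor 8; dividing through by 8 gives  x y'' + (1 - x) y' + 8 y = 0.
This matches the Laguerre equation x y'' + (1 - x) y' + n y = 0 with n = 8; the polynomial solution is L_8(x).
With y = sum_k a_k x^k, matching x^k gives (k+1)k a_{k+1} + (k+1) a_{k+1} - k a_k + n a_k = 0, i.e. (k+1)^2 a_{k+1} = (k - n) a_k = (k - 8) a_k. The right side vanishes at k = 8, so the series terminates at degree 8.
Standard normalization L_n(0) = 1 gives a_0 = 1. Work upward with a_{k+1} = (k - 8) a_k / (k+1)^2:
  a_1 = (0 - 8)(1) / 1^2 = -8/1 = -8
  a_2 = (1 - 8)(-8) / 2^2 = 56/4 = 14
  a_3 = (2 - 8)(14) / 3^2 = -84/9 = -28/3
  a_4 = (3 - 8)(-28/3) / 4^2 = (140/3)/16 = 35/12
  a_5 = (4 - 8)(35/12) / 5^2 = (-35/3)/25 = -7/15
  a_6 = (5 - 8)(-7/15) / 6^2 = (7/5)/36 = 7/180
  a_7 = (6 - 8)(7/180) / 7^2 = (-7/90)/49 = -1/630
  a_8 = (7 - 8)(-1/630) / 8^2 = (1/630)/64 = 1/40320
Hence L_8(x) = x^8/40320 - x^7/630 + 7 x^6/180 - 7 x^5/15 + 35 x^4/12 - 28 x^3/3 + 14 x^2 - 8 x + 1.

L_8(x); series = x^8/40320 - x^7/630 + 7 x^6/180 - 7 x^5/15 + 35 x^4/12 - 28 x^3/3 + 14 x^2 - 8 x + 1


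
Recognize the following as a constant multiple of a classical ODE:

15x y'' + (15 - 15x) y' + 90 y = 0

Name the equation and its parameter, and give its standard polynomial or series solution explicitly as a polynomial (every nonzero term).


All three coefficients share the factor 15; dividing through by 15 gives  x y'' + (1 - x) y' + 6 y = 0.
This matches the Laguerre equation x y'' + (1 - x) y' + n y = 0 with n = 6; the polynomial solution is L_6(x).
With y = sum_k a_k x^k, matching x^k gives (k+1)k a_{k+1} + (k+1) a_{k+1} - k a_k + n a_k = 0, i.e. (k+1)^2 a_{k+1} = (k - n) a_k = (k - 6) a_k. The right side vanishes at k = 6, so the series terminates at degree 6.
Standard normalization L_n(0) = 1 gives a_0 = 1. Work upward with a_{k+1} = (k - 6) a_k / (k+1)^2:
  a_1 = (0 - 6)(1) / 1^2 = -6/1 = -6
  a_2 = (1 - 6)(-6) / 2^2 = 30/4 = 15/2
  a_3 = (2 - 6)(15/2) / 3^2 = -30/9 = -10/3
  a_4 = (3 - 6)(-10/3) / 4^2 = 10/16 = 5/8
  a_5 = (4 - 6)(5/8) / 5^2 = (-5/4)/25 = -1/20
  a_6 = (5 - 6)(-1/20) / 6^2 = (1/20)/36 = 1/720
Hence L_6(x) = x^6/720 - x^5/20 + 5 x^4/8 - 10 x^3/3 + 15 x^2/2 - 6 x + 1.

L_6(x); series = x^6/720 - x^5/20 + 5 x^4/8 - 10 x^3/3 + 15 x^2/2 - 6 x + 1
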